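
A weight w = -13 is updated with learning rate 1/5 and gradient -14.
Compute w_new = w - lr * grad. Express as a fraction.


w_new = -13 - 1/5 * -14 = -13 - -14/5 = -51/5.

-51/5


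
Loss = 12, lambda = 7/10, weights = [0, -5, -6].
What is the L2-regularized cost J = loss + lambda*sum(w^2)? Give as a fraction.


L2 sq norm = sum(w^2) = 61. J = 12 + 7/10 * 61 = 547/10.

547/10


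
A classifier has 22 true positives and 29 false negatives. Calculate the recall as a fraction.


Recall = TP / (TP + FN) = 22 / 51 = 22/51.

22/51


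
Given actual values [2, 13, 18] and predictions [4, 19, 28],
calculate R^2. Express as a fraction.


Mean(y) = 11. SS_res = 140. SS_tot = 134. R^2 = 1 - 140/(134) = -3/67.

-3/67


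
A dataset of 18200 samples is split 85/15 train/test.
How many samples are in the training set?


Test set = 18200 * 15% = 2730. Training set = 18200 - 2730 = 15470.

15470


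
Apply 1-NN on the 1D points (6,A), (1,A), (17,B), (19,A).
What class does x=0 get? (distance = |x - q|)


Distances: |6-0|=6, |1-0|=1, |17-0|=17, |19-0|=19. 1 nearest: (1,A). Counts: {'A': 1}. Majority class: A.

A


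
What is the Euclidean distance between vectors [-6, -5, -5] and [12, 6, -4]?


d = sqrt(sum of squared differences). (-6-12)^2=324, (-5-6)^2=121, (-5--4)^2=1. Sum = 446.

sqrt(446)


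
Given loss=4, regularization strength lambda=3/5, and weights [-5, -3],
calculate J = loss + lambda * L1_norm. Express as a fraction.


L1 norm = sum(|w|) = 8. J = 4 + 3/5 * 8 = 44/5.

44/5


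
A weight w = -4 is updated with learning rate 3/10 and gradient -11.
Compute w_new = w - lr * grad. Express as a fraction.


w_new = -4 - 3/10 * -11 = -4 - -33/10 = -7/10.

-7/10


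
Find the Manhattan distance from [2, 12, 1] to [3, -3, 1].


d = sum of absolute differences: |2-3|=1 + |12--3|=15 + |1-1|=0 = 16.

16


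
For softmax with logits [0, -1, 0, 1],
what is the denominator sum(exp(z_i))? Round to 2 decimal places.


Denom = e^0=1.0000 + e^-1=0.3679 + e^0=1.0000 + e^1=2.7183. Sum = 5.0862, which rounds to 5.09.

5.09


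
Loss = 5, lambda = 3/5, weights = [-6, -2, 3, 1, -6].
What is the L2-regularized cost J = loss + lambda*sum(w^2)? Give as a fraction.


L2 sq norm = sum(w^2) = 86. J = 5 + 3/5 * 86 = 283/5.

283/5


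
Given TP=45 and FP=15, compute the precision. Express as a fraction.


Precision = TP / (TP + FP) = 45 / 60 = 3/4.

3/4


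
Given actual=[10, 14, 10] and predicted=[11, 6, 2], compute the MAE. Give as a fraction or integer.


MAE = (1/3) * (|10-11|=1 + |14-6|=8 + |10-2|=8). Sum = 17. MAE = 17/3.

17/3


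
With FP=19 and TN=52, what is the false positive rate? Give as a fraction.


FPR = FP / (FP + TN) = 19 / 71 = 19/71.

19/71


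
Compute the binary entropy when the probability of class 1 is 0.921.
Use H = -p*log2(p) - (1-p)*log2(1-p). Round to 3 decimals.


H = -0.921*log2(0.921) - 0.079*log2(0.079) = 0.399.

0.399


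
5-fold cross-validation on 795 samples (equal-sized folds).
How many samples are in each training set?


Each validation fold has 795/5 = 159 samples. Training set = 795 - 159 = 636.

636


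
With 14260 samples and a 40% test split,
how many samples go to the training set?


Test set = 14260 * 40% = 5704. Training set = 14260 - 5704 = 8556.

8556


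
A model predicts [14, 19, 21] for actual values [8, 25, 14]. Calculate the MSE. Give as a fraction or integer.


MSE = (1/3) * ((8-14)^2=36 + (25-19)^2=36 + (14-21)^2=49). Sum = 121. MSE = 121/3.

121/3


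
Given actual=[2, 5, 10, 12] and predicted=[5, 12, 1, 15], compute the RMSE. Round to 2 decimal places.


MSE = 37.0000. RMSE = sqrt(37.0000) = 6.08.

6.08


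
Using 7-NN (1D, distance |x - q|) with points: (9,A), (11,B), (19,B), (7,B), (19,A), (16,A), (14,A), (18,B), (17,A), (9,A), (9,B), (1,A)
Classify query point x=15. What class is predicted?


Distances: |9-15|=6, |11-15|=4, |19-15|=4, |7-15|=8, |19-15|=4, |16-15|=1, |14-15|=1, |18-15|=3, |17-15|=2, |9-15|=6, |9-15|=6, |1-15|=14. 7 nearest: (16,A), (14,A), (17,A), (18,B), (19,A), (11,B), (19,B). Counts: {'A': 4, 'B': 3}. Majority class: A.

A


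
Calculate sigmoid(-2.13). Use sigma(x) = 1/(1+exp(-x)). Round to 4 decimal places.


sigma(-2.13) = 1/(1+e^(2.13)) = 1/(1+8.414867) = 1/9.414867 = 0.1062.

0.1062


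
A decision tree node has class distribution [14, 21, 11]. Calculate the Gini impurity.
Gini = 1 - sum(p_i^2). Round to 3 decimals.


Total = 46. Proportions: 14/46, 21/46, 11/46. sum(p_i^2) = 0.3582. Gini = 1 - 0.3582 = 0.6418, which rounds to 0.642.

0.642


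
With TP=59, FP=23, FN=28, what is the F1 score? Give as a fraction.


Precision = 59/82 = 59/82. Recall = 59/87 = 59/87. F1 = 2*P*R/(P+R) = 118/169.

118/169


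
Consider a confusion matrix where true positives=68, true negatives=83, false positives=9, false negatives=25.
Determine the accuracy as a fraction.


Accuracy = (TP + TN) / (TP + TN + FP + FN) = (68 + 83) / 185 = 151/185.

151/185


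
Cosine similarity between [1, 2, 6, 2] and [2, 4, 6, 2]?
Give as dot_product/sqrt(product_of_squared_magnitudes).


dot = 50. |a|^2 = 45, |b|^2 = 60. cos = 50/sqrt(2700).

50/sqrt(2700)


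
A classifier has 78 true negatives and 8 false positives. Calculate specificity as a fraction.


Specificity = TN / (TN + FP) = 78 / 86 = 39/43.

39/43


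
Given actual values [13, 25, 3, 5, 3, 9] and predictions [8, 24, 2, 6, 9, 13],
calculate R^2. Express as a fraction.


Mean(y) = 29/3. SS_res = 80. SS_tot = 1072/3. R^2 = 1 - 80/(1072/3) = 52/67.

52/67


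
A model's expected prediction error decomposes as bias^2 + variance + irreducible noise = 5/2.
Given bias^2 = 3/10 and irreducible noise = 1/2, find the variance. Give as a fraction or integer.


Total error = bias^2 + variance + irreducible noise. So variance = 5/2 - 3/10 - 1/2 = 17/10.

17/10


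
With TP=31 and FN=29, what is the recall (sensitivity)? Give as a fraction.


Recall = TP / (TP + FN) = 31 / 60 = 31/60.

31/60


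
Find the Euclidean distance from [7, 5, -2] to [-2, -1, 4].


d = sqrt(sum of squared differences). (7--2)^2=81, (5--1)^2=36, (-2-4)^2=36. Sum = 153.

sqrt(153)


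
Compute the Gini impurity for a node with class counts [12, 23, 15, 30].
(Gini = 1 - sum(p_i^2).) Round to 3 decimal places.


Total = 80. Proportions: 12/80, 23/80, 15/80, 30/80. sum(p_i^2) = 0.2809. Gini = 1 - 0.2809 = 0.7191, which rounds to 0.719.

0.719


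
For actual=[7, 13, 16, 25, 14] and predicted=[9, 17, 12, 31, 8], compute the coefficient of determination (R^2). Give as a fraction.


Mean(y) = 15. SS_res = 108. SS_tot = 170. R^2 = 1 - 108/(170) = 31/85.

31/85


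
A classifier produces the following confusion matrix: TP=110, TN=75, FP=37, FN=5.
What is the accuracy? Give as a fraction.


Accuracy = (TP + TN) / (TP + TN + FP + FN) = (110 + 75) / 227 = 185/227.

185/227


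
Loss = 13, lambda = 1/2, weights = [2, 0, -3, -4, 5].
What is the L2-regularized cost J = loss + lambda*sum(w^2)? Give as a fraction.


L2 sq norm = sum(w^2) = 54. J = 13 + 1/2 * 54 = 40.

40


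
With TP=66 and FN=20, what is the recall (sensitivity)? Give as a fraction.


Recall = TP / (TP + FN) = 66 / 86 = 33/43.

33/43


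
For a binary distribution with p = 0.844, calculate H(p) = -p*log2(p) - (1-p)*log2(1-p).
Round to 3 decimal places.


H = -0.844*log2(0.844) - 0.156*log2(0.156) = 0.625.

0.625


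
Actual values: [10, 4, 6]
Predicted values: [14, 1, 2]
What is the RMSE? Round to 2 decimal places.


MSE = 13.6667. RMSE = sqrt(13.6667) = 3.70.

3.70


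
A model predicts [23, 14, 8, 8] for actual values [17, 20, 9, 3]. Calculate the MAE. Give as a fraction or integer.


MAE = (1/4) * (|17-23|=6 + |20-14|=6 + |9-8|=1 + |3-8|=5). Sum = 18. MAE = 9/2.

9/2


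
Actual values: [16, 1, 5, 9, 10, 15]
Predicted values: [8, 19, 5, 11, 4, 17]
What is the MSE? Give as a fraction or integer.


MSE = (1/6) * ((16-8)^2=64 + (1-19)^2=324 + (5-5)^2=0 + (9-11)^2=4 + (10-4)^2=36 + (15-17)^2=4). Sum = 432. MSE = 72.

72


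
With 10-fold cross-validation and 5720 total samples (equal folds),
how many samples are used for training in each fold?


Each validation fold has 5720/10 = 572 samples. Training set = 5720 - 572 = 5148.

5148


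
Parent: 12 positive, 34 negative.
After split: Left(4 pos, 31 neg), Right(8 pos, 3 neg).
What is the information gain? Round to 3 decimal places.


H(parent) = 0.8281. H(left) = 0.5127, H(right) = 0.8454. Weighted = (35/46)*0.5127 + (11/46)*0.8454 = 0.5923. IG = 0.8281 - 0.5923 = 0.2358, which rounds to 0.236.

0.236


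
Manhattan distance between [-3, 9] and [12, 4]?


d = sum of absolute differences: |-3-12|=15 + |9-4|=5 = 20.

20


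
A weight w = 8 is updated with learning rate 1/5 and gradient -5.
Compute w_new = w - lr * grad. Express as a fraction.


w_new = 8 - 1/5 * -5 = 8 - -1 = 9.

9


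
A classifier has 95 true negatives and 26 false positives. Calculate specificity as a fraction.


Specificity = TN / (TN + FP) = 95 / 121 = 95/121.

95/121


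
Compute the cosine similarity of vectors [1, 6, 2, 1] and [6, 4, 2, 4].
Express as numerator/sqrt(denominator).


dot = 38. |a|^2 = 42, |b|^2 = 72. cos = 38/sqrt(3024).

38/sqrt(3024)


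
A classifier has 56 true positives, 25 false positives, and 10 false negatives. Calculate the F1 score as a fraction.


Precision = 56/81 = 56/81. Recall = 56/66 = 28/33. F1 = 2*P*R/(P+R) = 16/21.

16/21


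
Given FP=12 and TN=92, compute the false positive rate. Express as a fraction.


FPR = FP / (FP + TN) = 12 / 104 = 3/26.

3/26


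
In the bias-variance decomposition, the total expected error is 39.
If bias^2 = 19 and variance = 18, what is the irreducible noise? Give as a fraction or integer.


Total error = bias^2 + variance + irreducible noise. So irreducible noise = 39 - 19 - 18 = 2.

2


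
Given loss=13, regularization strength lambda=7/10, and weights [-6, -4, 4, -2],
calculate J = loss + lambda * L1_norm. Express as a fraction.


L1 norm = sum(|w|) = 16. J = 13 + 7/10 * 16 = 121/5.

121/5


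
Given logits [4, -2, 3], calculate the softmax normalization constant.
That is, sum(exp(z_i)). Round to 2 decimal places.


Denom = e^4=54.5982 + e^-2=0.1353 + e^3=20.0855. Sum = 74.8190, which rounds to 74.82.

74.82


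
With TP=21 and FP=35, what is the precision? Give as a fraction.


Precision = TP / (TP + FP) = 21 / 56 = 3/8.

3/8


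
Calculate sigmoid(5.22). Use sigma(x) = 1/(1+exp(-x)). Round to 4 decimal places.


sigma(5.22) = 1/(1+e^(-5.22)) = 1/(1+0.005407) = 1/1.005407 = 0.9946.

0.9946


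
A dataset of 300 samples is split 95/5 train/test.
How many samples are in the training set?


Test set = 300 * 5% = 15. Training set = 300 - 15 = 285.

285


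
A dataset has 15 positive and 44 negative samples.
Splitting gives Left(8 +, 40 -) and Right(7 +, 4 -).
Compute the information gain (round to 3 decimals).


H(parent) = 0.8179. H(left) = 0.6500, H(right) = 0.9457. Weighted = (48/59)*0.6500 + (11/59)*0.9457 = 0.7051. IG = 0.8179 - 0.7051 = 0.1128, which rounds to 0.113.

0.113


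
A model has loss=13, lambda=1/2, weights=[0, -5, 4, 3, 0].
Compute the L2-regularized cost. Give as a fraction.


L2 sq norm = sum(w^2) = 50. J = 13 + 1/2 * 50 = 38.

38


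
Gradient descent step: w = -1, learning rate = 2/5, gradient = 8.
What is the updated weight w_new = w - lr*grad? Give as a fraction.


w_new = -1 - 2/5 * 8 = -1 - 16/5 = -21/5.

-21/5


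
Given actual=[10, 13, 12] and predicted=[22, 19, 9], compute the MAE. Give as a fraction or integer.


MAE = (1/3) * (|10-22|=12 + |13-19|=6 + |12-9|=3). Sum = 21. MAE = 7.

7


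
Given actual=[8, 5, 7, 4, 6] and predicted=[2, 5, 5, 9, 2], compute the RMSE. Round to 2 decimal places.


MSE = 16.2000. RMSE = sqrt(16.2000) = 4.02.

4.02


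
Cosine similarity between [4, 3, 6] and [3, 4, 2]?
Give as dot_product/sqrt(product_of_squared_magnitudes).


dot = 36. |a|^2 = 61, |b|^2 = 29. cos = 36/sqrt(1769).

36/sqrt(1769)


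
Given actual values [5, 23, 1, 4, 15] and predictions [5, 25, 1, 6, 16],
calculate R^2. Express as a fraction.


Mean(y) = 48/5. SS_res = 9. SS_tot = 1676/5. R^2 = 1 - 9/(1676/5) = 1631/1676.

1631/1676


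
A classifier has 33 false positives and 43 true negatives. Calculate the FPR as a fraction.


FPR = FP / (FP + TN) = 33 / 76 = 33/76.

33/76


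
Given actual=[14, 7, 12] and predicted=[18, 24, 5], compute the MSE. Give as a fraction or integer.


MSE = (1/3) * ((14-18)^2=16 + (7-24)^2=289 + (12-5)^2=49). Sum = 354. MSE = 118.

118


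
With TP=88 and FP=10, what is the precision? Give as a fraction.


Precision = TP / (TP + FP) = 88 / 98 = 44/49.

44/49


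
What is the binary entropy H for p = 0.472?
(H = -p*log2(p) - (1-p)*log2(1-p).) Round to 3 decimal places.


H = -0.472*log2(0.472) - 0.528*log2(0.528) = 0.998.

0.998


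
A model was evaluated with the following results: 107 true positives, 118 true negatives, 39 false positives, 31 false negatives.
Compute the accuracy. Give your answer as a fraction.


Accuracy = (TP + TN) / (TP + TN + FP + FN) = (107 + 118) / 295 = 45/59.

45/59


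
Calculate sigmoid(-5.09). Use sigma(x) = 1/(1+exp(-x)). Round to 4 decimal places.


sigma(-5.09) = 1/(1+e^(5.09)) = 1/(1+162.389862) = 1/163.389862 = 0.0061.

0.0061


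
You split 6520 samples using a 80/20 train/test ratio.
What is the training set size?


Test set = 6520 * 20% = 1304. Training set = 6520 - 1304 = 5216.

5216


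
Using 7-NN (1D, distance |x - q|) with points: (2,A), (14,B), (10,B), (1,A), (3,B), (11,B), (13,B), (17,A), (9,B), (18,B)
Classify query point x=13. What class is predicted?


Distances: |2-13|=11, |14-13|=1, |10-13|=3, |1-13|=12, |3-13|=10, |11-13|=2, |13-13|=0, |17-13|=4, |9-13|=4, |18-13|=5. 7 nearest: (13,B), (14,B), (11,B), (10,B), (17,A), (9,B), (18,B). Counts: {'B': 6, 'A': 1}. Majority class: B.

B


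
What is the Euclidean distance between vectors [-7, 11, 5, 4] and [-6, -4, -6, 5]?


d = sqrt(sum of squared differences). (-7--6)^2=1, (11--4)^2=225, (5--6)^2=121, (4-5)^2=1. Sum = 348.

sqrt(348)


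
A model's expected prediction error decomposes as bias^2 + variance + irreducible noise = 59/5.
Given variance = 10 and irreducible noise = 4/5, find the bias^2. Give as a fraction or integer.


Total error = bias^2 + variance + irreducible noise. So bias^2 = 59/5 - 10 - 4/5 = 1.

1


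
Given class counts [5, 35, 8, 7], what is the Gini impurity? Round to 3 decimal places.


Total = 55. Proportions: 5/55, 35/55, 8/55, 7/55. sum(p_i^2) = 0.4506. Gini = 1 - 0.4506 = 0.5494, which rounds to 0.549.

0.549


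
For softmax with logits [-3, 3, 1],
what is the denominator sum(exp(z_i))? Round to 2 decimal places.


Denom = e^-3=0.0498 + e^3=20.0855 + e^1=2.7183. Sum = 22.8536, which rounds to 22.85.

22.85


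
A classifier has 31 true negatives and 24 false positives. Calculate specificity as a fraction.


Specificity = TN / (TN + FP) = 31 / 55 = 31/55.

31/55


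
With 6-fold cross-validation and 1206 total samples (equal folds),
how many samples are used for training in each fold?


Each validation fold has 1206/6 = 201 samples. Training set = 1206 - 201 = 1005.

1005


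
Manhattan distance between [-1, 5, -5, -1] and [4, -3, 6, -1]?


d = sum of absolute differences: |-1-4|=5 + |5--3|=8 + |-5-6|=11 + |-1--1|=0 = 24.

24


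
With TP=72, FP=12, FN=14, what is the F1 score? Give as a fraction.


Precision = 72/84 = 6/7. Recall = 72/86 = 36/43. F1 = 2*P*R/(P+R) = 72/85.

72/85


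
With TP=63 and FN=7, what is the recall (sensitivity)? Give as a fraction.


Recall = TP / (TP + FN) = 63 / 70 = 9/10.

9/10


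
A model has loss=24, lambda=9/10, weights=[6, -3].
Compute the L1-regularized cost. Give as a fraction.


L1 norm = sum(|w|) = 9. J = 24 + 9/10 * 9 = 321/10.

321/10


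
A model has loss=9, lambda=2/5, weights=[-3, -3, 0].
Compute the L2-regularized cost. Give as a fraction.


L2 sq norm = sum(w^2) = 18. J = 9 + 2/5 * 18 = 81/5.

81/5


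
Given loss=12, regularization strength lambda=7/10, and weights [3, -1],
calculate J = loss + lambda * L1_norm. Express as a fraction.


L1 norm = sum(|w|) = 4. J = 12 + 7/10 * 4 = 74/5.

74/5


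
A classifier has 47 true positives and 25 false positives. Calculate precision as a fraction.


Precision = TP / (TP + FP) = 47 / 72 = 47/72.

47/72


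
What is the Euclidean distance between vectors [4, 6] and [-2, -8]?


d = sqrt(sum of squared differences). (4--2)^2=36, (6--8)^2=196. Sum = 232.

sqrt(232)


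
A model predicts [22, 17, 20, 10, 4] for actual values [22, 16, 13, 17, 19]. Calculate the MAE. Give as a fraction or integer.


MAE = (1/5) * (|22-22|=0 + |16-17|=1 + |13-20|=7 + |17-10|=7 + |19-4|=15). Sum = 30. MAE = 6.

6


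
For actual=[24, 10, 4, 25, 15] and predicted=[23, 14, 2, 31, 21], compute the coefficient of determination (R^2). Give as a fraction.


Mean(y) = 78/5. SS_res = 93. SS_tot = 1626/5. R^2 = 1 - 93/(1626/5) = 387/542.

387/542


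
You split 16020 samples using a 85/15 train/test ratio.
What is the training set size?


Test set = 16020 * 15% = 2403. Training set = 16020 - 2403 = 13617.

13617


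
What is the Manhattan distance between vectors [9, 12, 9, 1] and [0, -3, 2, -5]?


d = sum of absolute differences: |9-0|=9 + |12--3|=15 + |9-2|=7 + |1--5|=6 = 37.

37


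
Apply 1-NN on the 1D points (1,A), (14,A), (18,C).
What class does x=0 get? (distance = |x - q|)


Distances: |1-0|=1, |14-0|=14, |18-0|=18. 1 nearest: (1,A). Counts: {'A': 1}. Majority class: A.

A


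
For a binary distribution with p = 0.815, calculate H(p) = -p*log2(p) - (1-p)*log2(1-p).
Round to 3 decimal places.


H = -0.815*log2(0.815) - 0.185*log2(0.185) = 0.691.

0.691


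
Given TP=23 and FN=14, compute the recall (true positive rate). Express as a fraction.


Recall = TP / (TP + FN) = 23 / 37 = 23/37.

23/37


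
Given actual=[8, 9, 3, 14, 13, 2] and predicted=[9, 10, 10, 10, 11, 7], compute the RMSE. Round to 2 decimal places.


MSE = 16.0000. RMSE = sqrt(16.0000) = 4.00.

4.00


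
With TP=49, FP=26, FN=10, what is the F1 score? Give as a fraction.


Precision = 49/75 = 49/75. Recall = 49/59 = 49/59. F1 = 2*P*R/(P+R) = 49/67.

49/67


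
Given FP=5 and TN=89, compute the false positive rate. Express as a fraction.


FPR = FP / (FP + TN) = 5 / 94 = 5/94.

5/94


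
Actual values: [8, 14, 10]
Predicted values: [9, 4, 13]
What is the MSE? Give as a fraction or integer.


MSE = (1/3) * ((8-9)^2=1 + (14-4)^2=100 + (10-13)^2=9). Sum = 110. MSE = 110/3.

110/3


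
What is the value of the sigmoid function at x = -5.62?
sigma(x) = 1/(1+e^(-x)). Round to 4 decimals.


sigma(-5.62) = 1/(1+e^(5.62)) = 1/(1+275.889383) = 1/276.889383 = 0.0036.

0.0036


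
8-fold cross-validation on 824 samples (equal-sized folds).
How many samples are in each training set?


Each validation fold has 824/8 = 103 samples. Training set = 824 - 103 = 721.

721


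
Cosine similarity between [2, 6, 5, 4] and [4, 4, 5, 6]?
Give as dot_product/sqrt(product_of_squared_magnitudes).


dot = 81. |a|^2 = 81, |b|^2 = 93. cos = 81/sqrt(7533).

81/sqrt(7533)


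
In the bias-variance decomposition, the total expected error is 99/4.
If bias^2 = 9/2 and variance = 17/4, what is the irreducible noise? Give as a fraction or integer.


Total error = bias^2 + variance + irreducible noise. So irreducible noise = 99/4 - 9/2 - 17/4 = 16.

16


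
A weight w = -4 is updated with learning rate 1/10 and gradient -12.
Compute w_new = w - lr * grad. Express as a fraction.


w_new = -4 - 1/10 * -12 = -4 - -6/5 = -14/5.

-14/5


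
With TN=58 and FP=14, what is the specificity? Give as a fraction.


Specificity = TN / (TN + FP) = 58 / 72 = 29/36.

29/36


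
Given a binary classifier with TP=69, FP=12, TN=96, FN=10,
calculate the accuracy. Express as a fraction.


Accuracy = (TP + TN) / (TP + TN + FP + FN) = (69 + 96) / 187 = 15/17.

15/17


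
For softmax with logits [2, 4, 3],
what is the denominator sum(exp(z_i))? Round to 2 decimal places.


Denom = e^2=7.3891 + e^4=54.5982 + e^3=20.0855. Sum = 82.0728, which rounds to 82.07.

82.07


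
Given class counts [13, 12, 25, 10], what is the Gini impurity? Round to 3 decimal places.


Total = 60. Proportions: 13/60, 12/60, 25/60, 10/60. sum(p_i^2) = 0.2883. Gini = 1 - 0.2883 = 0.7117, which rounds to 0.712.

0.712


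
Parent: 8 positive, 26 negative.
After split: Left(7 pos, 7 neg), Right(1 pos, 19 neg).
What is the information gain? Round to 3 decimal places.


H(parent) = 0.7871. H(left) = 1.0000, H(right) = 0.2864. Weighted = (14/34)*1.0000 + (20/34)*0.2864 = 0.5802. IG = 0.7871 - 0.5802 = 0.2069, which rounds to 0.207.

0.207


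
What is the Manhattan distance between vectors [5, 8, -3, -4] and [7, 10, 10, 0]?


d = sum of absolute differences: |5-7|=2 + |8-10|=2 + |-3-10|=13 + |-4-0|=4 = 21.

21


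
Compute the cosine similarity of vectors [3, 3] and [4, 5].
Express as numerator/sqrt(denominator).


dot = 27. |a|^2 = 18, |b|^2 = 41. cos = 27/sqrt(738).

27/sqrt(738)


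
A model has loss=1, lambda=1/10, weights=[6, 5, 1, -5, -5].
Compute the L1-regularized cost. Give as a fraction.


L1 norm = sum(|w|) = 22. J = 1 + 1/10 * 22 = 16/5.

16/5


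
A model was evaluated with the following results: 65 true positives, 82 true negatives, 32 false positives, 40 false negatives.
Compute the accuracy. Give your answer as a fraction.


Accuracy = (TP + TN) / (TP + TN + FP + FN) = (65 + 82) / 219 = 49/73.

49/73


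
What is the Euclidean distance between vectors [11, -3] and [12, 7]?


d = sqrt(sum of squared differences). (11-12)^2=1, (-3-7)^2=100. Sum = 101.

sqrt(101)


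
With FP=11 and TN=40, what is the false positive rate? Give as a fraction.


FPR = FP / (FP + TN) = 11 / 51 = 11/51.

11/51


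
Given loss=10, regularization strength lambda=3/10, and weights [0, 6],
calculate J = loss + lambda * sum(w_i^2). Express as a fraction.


L2 sq norm = sum(w^2) = 36. J = 10 + 3/10 * 36 = 104/5.

104/5


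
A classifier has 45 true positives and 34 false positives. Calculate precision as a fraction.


Precision = TP / (TP + FP) = 45 / 79 = 45/79.

45/79


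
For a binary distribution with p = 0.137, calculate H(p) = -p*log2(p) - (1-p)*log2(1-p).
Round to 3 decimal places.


H = -0.137*log2(0.137) - 0.863*log2(0.863) = 0.576.

0.576


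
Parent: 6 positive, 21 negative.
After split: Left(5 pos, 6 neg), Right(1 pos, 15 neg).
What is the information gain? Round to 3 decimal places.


H(parent) = 0.7642. H(left) = 0.9940, H(right) = 0.3373. Weighted = (11/27)*0.9940 + (16/27)*0.3373 = 0.6048. IG = 0.7642 - 0.6048 = 0.1594, which rounds to 0.159.

0.159


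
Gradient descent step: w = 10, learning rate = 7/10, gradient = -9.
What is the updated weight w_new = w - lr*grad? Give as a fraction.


w_new = 10 - 7/10 * -9 = 10 - -63/10 = 163/10.

163/10


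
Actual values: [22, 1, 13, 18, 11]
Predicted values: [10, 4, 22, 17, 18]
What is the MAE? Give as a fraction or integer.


MAE = (1/5) * (|22-10|=12 + |1-4|=3 + |13-22|=9 + |18-17|=1 + |11-18|=7). Sum = 32. MAE = 32/5.

32/5


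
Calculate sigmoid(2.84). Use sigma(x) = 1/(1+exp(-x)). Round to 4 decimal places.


sigma(2.84) = 1/(1+e^(-2.84)) = 1/(1+0.058426) = 1/1.058426 = 0.9448.

0.9448


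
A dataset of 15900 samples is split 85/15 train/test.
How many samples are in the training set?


Test set = 15900 * 15% = 2385. Training set = 15900 - 2385 = 13515.

13515


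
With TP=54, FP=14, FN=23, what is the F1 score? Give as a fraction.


Precision = 54/68 = 27/34. Recall = 54/77 = 54/77. F1 = 2*P*R/(P+R) = 108/145.

108/145


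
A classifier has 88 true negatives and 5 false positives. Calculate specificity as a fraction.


Specificity = TN / (TN + FP) = 88 / 93 = 88/93.

88/93


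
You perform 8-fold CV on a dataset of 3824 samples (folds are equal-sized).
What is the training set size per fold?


Each validation fold has 3824/8 = 478 samples. Training set = 3824 - 478 = 3346.

3346


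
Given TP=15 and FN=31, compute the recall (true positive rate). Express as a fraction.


Recall = TP / (TP + FN) = 15 / 46 = 15/46.

15/46


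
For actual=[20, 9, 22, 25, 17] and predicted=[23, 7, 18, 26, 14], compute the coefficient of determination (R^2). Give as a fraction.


Mean(y) = 93/5. SS_res = 39. SS_tot = 746/5. R^2 = 1 - 39/(746/5) = 551/746.

551/746


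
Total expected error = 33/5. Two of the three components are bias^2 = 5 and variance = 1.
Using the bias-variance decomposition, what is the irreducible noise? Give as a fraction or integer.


Total error = bias^2 + variance + irreducible noise. So irreducible noise = 33/5 - 5 - 1 = 3/5.

3/5


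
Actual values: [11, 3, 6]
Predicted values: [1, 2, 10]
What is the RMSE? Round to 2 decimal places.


MSE = 39.0000. RMSE = sqrt(39.0000) = 6.24.

6.24


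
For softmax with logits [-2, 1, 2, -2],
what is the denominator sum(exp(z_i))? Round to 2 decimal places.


Denom = e^-2=0.1353 + e^1=2.7183 + e^2=7.3891 + e^-2=0.1353. Sum = 10.3780, which rounds to 10.38.

10.38


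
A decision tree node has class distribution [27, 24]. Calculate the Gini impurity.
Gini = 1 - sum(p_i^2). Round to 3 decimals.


Total = 51. Proportions: 27/51, 24/51. sum(p_i^2) = 0.5017. Gini = 1 - 0.5017 = 0.4983, which rounds to 0.498.

0.498


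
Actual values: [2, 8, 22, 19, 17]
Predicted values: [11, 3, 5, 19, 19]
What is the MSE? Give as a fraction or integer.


MSE = (1/5) * ((2-11)^2=81 + (8-3)^2=25 + (22-5)^2=289 + (19-19)^2=0 + (17-19)^2=4). Sum = 399. MSE = 399/5.

399/5


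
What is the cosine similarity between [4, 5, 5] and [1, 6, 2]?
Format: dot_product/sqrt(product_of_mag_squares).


dot = 44. |a|^2 = 66, |b|^2 = 41. cos = 44/sqrt(2706).

44/sqrt(2706)


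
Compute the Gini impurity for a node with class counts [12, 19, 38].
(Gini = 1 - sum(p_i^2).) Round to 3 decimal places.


Total = 69. Proportions: 12/69, 19/69, 38/69. sum(p_i^2) = 0.4094. Gini = 1 - 0.4094 = 0.5906, which rounds to 0.591.

0.591


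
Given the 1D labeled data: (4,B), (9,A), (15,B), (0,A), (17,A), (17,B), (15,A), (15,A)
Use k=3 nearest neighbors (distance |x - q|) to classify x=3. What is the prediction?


Distances: |4-3|=1, |9-3|=6, |15-3|=12, |0-3|=3, |17-3|=14, |17-3|=14, |15-3|=12, |15-3|=12. 3 nearest: (4,B), (0,A), (9,A). Counts: {'B': 1, 'A': 2}. Majority class: A.

A


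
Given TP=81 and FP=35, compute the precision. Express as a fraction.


Precision = TP / (TP + FP) = 81 / 116 = 81/116.

81/116


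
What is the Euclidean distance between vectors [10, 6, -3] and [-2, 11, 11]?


d = sqrt(sum of squared differences). (10--2)^2=144, (6-11)^2=25, (-3-11)^2=196. Sum = 365.

sqrt(365)


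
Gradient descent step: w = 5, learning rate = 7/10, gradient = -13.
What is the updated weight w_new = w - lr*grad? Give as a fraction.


w_new = 5 - 7/10 * -13 = 5 - -91/10 = 141/10.

141/10


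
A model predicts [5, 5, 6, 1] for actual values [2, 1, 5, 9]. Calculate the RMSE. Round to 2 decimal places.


MSE = 22.5000. RMSE = sqrt(22.5000) = 4.74.

4.74


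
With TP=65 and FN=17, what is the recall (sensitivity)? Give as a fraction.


Recall = TP / (TP + FN) = 65 / 82 = 65/82.

65/82


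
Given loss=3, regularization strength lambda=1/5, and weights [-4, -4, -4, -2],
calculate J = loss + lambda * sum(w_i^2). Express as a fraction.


L2 sq norm = sum(w^2) = 52. J = 3 + 1/5 * 52 = 67/5.

67/5


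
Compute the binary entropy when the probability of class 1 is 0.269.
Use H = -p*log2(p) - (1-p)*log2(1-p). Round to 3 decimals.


H = -0.269*log2(0.269) - 0.731*log2(0.731) = 0.840.

0.840


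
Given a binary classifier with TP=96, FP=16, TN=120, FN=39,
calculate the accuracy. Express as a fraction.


Accuracy = (TP + TN) / (TP + TN + FP + FN) = (96 + 120) / 271 = 216/271.

216/271


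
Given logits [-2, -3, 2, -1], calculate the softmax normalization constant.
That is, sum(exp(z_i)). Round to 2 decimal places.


Denom = e^-2=0.1353 + e^-3=0.0498 + e^2=7.3891 + e^-1=0.3679. Sum = 7.9421, which rounds to 7.94.

7.94


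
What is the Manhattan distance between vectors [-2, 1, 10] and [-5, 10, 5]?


d = sum of absolute differences: |-2--5|=3 + |1-10|=9 + |10-5|=5 = 17.

17


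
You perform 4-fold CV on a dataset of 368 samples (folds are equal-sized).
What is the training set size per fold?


Each validation fold has 368/4 = 92 samples. Training set = 368 - 92 = 276.

276


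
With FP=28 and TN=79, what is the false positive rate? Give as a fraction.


FPR = FP / (FP + TN) = 28 / 107 = 28/107.

28/107


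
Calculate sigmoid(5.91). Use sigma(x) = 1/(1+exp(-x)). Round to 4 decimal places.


sigma(5.91) = 1/(1+e^(-5.91)) = 1/(1+0.002712) = 1/1.002712 = 0.9973.

0.9973


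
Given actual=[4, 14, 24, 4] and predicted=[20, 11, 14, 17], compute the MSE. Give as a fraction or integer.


MSE = (1/4) * ((4-20)^2=256 + (14-11)^2=9 + (24-14)^2=100 + (4-17)^2=169). Sum = 534. MSE = 267/2.

267/2


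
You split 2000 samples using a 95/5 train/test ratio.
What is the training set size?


Test set = 2000 * 5% = 100. Training set = 2000 - 100 = 1900.

1900


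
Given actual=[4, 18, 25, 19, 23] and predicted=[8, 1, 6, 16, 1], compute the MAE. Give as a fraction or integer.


MAE = (1/5) * (|4-8|=4 + |18-1|=17 + |25-6|=19 + |19-16|=3 + |23-1|=22). Sum = 65. MAE = 13.

13


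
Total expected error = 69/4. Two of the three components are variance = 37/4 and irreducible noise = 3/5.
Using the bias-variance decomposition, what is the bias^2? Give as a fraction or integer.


Total error = bias^2 + variance + irreducible noise. So bias^2 = 69/4 - 37/4 - 3/5 = 37/5.

37/5


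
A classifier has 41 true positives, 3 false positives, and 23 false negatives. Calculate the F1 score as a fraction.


Precision = 41/44 = 41/44. Recall = 41/64 = 41/64. F1 = 2*P*R/(P+R) = 41/54.

41/54


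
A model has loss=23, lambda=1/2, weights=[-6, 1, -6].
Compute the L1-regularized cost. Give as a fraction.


L1 norm = sum(|w|) = 13. J = 23 + 1/2 * 13 = 59/2.

59/2


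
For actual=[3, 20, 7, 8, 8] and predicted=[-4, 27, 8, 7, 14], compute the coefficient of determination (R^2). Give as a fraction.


Mean(y) = 46/5. SS_res = 136. SS_tot = 814/5. R^2 = 1 - 136/(814/5) = 67/407.

67/407


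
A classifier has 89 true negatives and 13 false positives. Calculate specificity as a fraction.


Specificity = TN / (TN + FP) = 89 / 102 = 89/102.

89/102


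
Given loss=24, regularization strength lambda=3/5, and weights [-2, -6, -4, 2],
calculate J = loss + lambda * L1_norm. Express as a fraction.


L1 norm = sum(|w|) = 14. J = 24 + 3/5 * 14 = 162/5.

162/5


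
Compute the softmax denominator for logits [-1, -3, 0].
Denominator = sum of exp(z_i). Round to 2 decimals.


Denom = e^-1=0.3679 + e^-3=0.0498 + e^0=1.0000. Sum = 1.4177, which rounds to 1.42.

1.42


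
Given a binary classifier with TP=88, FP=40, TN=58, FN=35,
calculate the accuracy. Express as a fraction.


Accuracy = (TP + TN) / (TP + TN + FP + FN) = (88 + 58) / 221 = 146/221.

146/221


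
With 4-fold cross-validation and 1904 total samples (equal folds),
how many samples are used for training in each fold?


Each validation fold has 1904/4 = 476 samples. Training set = 1904 - 476 = 1428.

1428


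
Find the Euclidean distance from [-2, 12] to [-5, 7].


d = sqrt(sum of squared differences). (-2--5)^2=9, (12-7)^2=25. Sum = 34.

sqrt(34)


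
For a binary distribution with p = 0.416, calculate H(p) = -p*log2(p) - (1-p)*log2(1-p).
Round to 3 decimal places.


H = -0.416*log2(0.416) - 0.584*log2(0.584) = 0.980.

0.980


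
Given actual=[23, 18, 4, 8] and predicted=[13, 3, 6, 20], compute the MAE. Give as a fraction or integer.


MAE = (1/4) * (|23-13|=10 + |18-3|=15 + |4-6|=2 + |8-20|=12). Sum = 39. MAE = 39/4.

39/4


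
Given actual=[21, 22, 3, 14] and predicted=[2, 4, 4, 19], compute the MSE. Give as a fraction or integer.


MSE = (1/4) * ((21-2)^2=361 + (22-4)^2=324 + (3-4)^2=1 + (14-19)^2=25). Sum = 711. MSE = 711/4.

711/4


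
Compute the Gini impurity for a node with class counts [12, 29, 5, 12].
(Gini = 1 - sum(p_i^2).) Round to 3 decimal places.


Total = 58. Proportions: 12/58, 29/58, 5/58, 12/58. sum(p_i^2) = 0.3430. Gini = 1 - 0.3430 = 0.6570, which rounds to 0.657.

0.657


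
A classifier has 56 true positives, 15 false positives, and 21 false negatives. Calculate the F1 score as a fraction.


Precision = 56/71 = 56/71. Recall = 56/77 = 8/11. F1 = 2*P*R/(P+R) = 28/37.

28/37


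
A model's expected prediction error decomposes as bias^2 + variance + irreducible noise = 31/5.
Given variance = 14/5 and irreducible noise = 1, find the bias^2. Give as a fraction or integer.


Total error = bias^2 + variance + irreducible noise. So bias^2 = 31/5 - 14/5 - 1 = 12/5.

12/5


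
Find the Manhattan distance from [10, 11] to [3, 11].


d = sum of absolute differences: |10-3|=7 + |11-11|=0 = 7.

7


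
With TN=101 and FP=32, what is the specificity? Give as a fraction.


Specificity = TN / (TN + FP) = 101 / 133 = 101/133.

101/133


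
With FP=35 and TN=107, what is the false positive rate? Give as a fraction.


FPR = FP / (FP + TN) = 35 / 142 = 35/142.

35/142


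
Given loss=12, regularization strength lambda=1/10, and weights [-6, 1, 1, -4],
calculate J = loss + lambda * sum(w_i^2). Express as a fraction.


L2 sq norm = sum(w^2) = 54. J = 12 + 1/10 * 54 = 87/5.

87/5


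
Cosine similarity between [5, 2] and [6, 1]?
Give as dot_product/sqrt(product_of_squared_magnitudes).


dot = 32. |a|^2 = 29, |b|^2 = 37. cos = 32/sqrt(1073).

32/sqrt(1073)


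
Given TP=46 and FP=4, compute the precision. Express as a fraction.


Precision = TP / (TP + FP) = 46 / 50 = 23/25.

23/25


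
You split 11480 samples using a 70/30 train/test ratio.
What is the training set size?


Test set = 11480 * 30% = 3444. Training set = 11480 - 3444 = 8036.

8036


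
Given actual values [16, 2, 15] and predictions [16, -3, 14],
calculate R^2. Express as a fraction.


Mean(y) = 11. SS_res = 26. SS_tot = 122. R^2 = 1 - 26/(122) = 48/61.

48/61


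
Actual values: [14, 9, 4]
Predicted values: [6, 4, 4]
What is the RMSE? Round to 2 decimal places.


MSE = 29.6667. RMSE = sqrt(29.6667) = 5.45.

5.45


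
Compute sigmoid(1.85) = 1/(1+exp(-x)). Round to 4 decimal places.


sigma(1.85) = 1/(1+e^(-1.85)) = 1/(1+0.157237) = 1/1.157237 = 0.8641.

0.8641


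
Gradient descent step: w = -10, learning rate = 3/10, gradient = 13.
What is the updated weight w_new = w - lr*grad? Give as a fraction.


w_new = -10 - 3/10 * 13 = -10 - 39/10 = -139/10.

-139/10


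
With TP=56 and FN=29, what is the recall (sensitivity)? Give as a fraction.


Recall = TP / (TP + FN) = 56 / 85 = 56/85.

56/85


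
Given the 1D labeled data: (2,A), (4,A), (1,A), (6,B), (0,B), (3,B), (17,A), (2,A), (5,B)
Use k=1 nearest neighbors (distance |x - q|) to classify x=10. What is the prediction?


Distances: |2-10|=8, |4-10|=6, |1-10|=9, |6-10|=4, |0-10|=10, |3-10|=7, |17-10|=7, |2-10|=8, |5-10|=5. 1 nearest: (6,B). Counts: {'B': 1}. Majority class: B.

B


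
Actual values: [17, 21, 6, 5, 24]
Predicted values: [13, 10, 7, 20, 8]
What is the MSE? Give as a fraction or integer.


MSE = (1/5) * ((17-13)^2=16 + (21-10)^2=121 + (6-7)^2=1 + (5-20)^2=225 + (24-8)^2=256). Sum = 619. MSE = 619/5.

619/5


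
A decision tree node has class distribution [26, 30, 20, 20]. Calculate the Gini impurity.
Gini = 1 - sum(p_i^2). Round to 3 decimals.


Total = 96. Proportions: 26/96, 30/96, 20/96, 20/96. sum(p_i^2) = 0.2578. Gini = 1 - 0.2578 = 0.7422, which rounds to 0.742.

0.742


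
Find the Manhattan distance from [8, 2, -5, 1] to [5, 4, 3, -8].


d = sum of absolute differences: |8-5|=3 + |2-4|=2 + |-5-3|=8 + |1--8|=9 = 22.

22


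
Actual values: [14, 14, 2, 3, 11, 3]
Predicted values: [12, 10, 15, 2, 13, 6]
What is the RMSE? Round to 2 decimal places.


MSE = 33.8333. RMSE = sqrt(33.8333) = 5.82.

5.82


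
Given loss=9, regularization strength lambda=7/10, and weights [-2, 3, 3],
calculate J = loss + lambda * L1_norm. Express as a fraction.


L1 norm = sum(|w|) = 8. J = 9 + 7/10 * 8 = 73/5.

73/5


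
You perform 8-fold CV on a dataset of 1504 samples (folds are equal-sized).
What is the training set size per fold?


Each validation fold has 1504/8 = 188 samples. Training set = 1504 - 188 = 1316.

1316


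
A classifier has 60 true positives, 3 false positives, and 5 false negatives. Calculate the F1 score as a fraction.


Precision = 60/63 = 20/21. Recall = 60/65 = 12/13. F1 = 2*P*R/(P+R) = 15/16.

15/16


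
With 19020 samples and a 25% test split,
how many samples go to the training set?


Test set = 19020 * 25% = 4755. Training set = 19020 - 4755 = 14265.

14265


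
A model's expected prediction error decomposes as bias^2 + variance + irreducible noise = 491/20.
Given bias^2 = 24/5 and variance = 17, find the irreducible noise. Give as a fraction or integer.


Total error = bias^2 + variance + irreducible noise. So irreducible noise = 491/20 - 24/5 - 17 = 11/4.

11/4


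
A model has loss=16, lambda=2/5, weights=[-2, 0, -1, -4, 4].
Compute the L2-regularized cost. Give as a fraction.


L2 sq norm = sum(w^2) = 37. J = 16 + 2/5 * 37 = 154/5.

154/5


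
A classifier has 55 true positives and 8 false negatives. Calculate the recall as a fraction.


Recall = TP / (TP + FN) = 55 / 63 = 55/63.

55/63


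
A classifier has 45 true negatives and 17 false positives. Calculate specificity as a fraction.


Specificity = TN / (TN + FP) = 45 / 62 = 45/62.

45/62


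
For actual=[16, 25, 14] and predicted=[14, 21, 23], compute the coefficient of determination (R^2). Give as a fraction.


Mean(y) = 55/3. SS_res = 101. SS_tot = 206/3. R^2 = 1 - 101/(206/3) = -97/206.

-97/206


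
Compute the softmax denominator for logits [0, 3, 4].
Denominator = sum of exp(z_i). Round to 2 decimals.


Denom = e^0=1.0000 + e^3=20.0855 + e^4=54.5982. Sum = 75.6837, which rounds to 75.68.

75.68


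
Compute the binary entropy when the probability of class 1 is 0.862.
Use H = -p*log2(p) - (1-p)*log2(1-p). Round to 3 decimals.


H = -0.862*log2(0.862) - 0.138*log2(0.138) = 0.579.

0.579


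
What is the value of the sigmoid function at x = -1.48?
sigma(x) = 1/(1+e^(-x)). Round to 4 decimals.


sigma(-1.48) = 1/(1+e^(1.48)) = 1/(1+4.392946) = 1/5.392946 = 0.1854.

0.1854


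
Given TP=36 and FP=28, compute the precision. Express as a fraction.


Precision = TP / (TP + FP) = 36 / 64 = 9/16.

9/16


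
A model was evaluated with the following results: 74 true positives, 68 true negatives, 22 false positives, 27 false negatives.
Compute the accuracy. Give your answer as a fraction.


Accuracy = (TP + TN) / (TP + TN + FP + FN) = (74 + 68) / 191 = 142/191.

142/191


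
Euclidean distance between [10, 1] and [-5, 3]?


d = sqrt(sum of squared differences). (10--5)^2=225, (1-3)^2=4. Sum = 229.

sqrt(229)


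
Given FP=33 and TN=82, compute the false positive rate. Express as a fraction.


FPR = FP / (FP + TN) = 33 / 115 = 33/115.

33/115


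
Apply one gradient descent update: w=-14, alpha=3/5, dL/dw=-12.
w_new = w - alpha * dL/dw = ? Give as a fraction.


w_new = -14 - 3/5 * -12 = -14 - -36/5 = -34/5.

-34/5
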